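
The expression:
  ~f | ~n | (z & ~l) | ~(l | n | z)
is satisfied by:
  {z: True, l: False, n: False, f: False}
  {z: False, l: False, n: False, f: False}
  {l: True, z: True, f: False, n: False}
  {l: True, f: False, z: False, n: False}
  {f: True, z: True, l: False, n: False}
  {f: True, z: False, l: False, n: False}
  {f: True, l: True, z: True, n: False}
  {f: True, l: True, z: False, n: False}
  {n: True, z: True, l: False, f: False}
  {n: True, z: False, l: False, f: False}
  {n: True, l: True, z: True, f: False}
  {n: True, l: True, z: False, f: False}
  {f: True, n: True, z: True, l: False}


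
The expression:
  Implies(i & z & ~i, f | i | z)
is always true.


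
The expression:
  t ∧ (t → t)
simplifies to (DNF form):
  t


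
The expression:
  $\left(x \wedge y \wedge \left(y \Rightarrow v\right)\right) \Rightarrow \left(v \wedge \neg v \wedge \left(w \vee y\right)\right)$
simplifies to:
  $\neg v \vee \neg x \vee \neg y$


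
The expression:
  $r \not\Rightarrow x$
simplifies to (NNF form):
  $r \wedge \neg x$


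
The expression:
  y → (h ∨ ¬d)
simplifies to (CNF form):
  h ∨ ¬d ∨ ¬y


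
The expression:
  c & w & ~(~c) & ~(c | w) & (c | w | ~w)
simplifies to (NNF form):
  False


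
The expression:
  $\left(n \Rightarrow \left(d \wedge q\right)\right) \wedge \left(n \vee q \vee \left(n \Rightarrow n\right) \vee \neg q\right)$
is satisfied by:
  {q: True, d: True, n: False}
  {q: True, d: False, n: False}
  {d: True, q: False, n: False}
  {q: False, d: False, n: False}
  {n: True, q: True, d: True}


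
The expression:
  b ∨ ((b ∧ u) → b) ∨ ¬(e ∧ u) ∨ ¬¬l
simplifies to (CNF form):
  True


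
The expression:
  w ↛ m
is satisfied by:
  {w: True, m: False}


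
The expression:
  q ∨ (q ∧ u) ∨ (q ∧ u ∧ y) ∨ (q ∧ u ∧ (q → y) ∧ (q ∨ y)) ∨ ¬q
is always true.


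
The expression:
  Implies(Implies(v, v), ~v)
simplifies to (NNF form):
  ~v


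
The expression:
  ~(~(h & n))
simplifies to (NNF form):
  h & n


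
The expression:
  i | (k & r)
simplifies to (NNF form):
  i | (k & r)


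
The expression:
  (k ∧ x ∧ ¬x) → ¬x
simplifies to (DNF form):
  True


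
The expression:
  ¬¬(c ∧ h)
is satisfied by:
  {h: True, c: True}


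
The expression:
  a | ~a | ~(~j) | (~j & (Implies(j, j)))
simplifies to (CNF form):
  True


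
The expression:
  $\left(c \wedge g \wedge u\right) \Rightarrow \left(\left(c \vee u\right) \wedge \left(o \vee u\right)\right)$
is always true.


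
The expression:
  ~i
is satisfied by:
  {i: False}


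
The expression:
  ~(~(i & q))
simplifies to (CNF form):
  i & q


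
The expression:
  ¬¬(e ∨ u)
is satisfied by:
  {e: True, u: True}
  {e: True, u: False}
  {u: True, e: False}


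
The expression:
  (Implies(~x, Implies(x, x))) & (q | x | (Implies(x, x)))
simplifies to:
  True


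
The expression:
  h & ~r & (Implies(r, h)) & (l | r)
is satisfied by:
  {h: True, l: True, r: False}


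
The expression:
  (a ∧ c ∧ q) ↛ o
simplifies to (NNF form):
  a ∧ c ∧ q ∧ ¬o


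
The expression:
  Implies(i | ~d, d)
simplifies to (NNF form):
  d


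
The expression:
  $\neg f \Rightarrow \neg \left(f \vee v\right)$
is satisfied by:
  {f: True, v: False}
  {v: False, f: False}
  {v: True, f: True}


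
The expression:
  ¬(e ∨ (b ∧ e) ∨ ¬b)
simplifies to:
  b ∧ ¬e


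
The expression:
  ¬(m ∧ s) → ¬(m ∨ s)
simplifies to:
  (m ∧ s) ∨ (¬m ∧ ¬s)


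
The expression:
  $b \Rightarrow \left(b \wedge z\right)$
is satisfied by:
  {z: True, b: False}
  {b: False, z: False}
  {b: True, z: True}


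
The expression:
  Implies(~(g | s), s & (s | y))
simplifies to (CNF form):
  g | s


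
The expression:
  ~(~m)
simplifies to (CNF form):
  m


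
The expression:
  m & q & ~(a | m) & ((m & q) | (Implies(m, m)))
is never true.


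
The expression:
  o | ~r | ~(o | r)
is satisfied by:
  {o: True, r: False}
  {r: False, o: False}
  {r: True, o: True}


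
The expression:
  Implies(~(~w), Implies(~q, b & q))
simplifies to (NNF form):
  q | ~w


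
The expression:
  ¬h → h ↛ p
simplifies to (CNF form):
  h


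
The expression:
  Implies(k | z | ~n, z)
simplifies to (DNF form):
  z | (n & ~k)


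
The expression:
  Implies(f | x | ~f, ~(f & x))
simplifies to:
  ~f | ~x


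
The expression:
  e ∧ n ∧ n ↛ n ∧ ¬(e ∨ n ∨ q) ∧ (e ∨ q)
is never true.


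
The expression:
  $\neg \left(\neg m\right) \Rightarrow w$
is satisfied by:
  {w: True, m: False}
  {m: False, w: False}
  {m: True, w: True}


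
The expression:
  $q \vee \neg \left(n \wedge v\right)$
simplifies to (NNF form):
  $q \vee \neg n \vee \neg v$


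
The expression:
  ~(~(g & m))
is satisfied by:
  {m: True, g: True}


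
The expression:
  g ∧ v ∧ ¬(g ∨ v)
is never true.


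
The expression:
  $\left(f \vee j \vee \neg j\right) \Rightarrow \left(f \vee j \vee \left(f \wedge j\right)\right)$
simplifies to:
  $f \vee j$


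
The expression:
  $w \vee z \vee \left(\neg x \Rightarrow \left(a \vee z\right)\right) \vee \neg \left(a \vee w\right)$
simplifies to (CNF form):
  $\text{True}$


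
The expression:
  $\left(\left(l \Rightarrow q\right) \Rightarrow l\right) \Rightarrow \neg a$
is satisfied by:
  {l: False, a: False}
  {a: True, l: False}
  {l: True, a: False}


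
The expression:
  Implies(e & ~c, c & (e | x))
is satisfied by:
  {c: True, e: False}
  {e: False, c: False}
  {e: True, c: True}


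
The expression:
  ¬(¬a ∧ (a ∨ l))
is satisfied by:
  {a: True, l: False}
  {l: False, a: False}
  {l: True, a: True}


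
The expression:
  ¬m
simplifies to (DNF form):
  ¬m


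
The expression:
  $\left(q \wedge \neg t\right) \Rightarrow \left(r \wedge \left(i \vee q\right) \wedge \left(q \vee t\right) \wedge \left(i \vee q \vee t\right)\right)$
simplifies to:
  $r \vee t \vee \neg q$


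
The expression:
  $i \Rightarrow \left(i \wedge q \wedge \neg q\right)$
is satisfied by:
  {i: False}


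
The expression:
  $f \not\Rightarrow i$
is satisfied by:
  {f: True, i: False}


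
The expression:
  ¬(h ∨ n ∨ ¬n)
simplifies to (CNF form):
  False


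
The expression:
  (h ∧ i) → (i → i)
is always true.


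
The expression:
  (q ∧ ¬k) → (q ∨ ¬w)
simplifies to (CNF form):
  True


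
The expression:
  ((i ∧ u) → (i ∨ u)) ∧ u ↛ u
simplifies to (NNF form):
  False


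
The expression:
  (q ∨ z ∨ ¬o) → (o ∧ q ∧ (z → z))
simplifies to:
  o ∧ (q ∨ ¬z)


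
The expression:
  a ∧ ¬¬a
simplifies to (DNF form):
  a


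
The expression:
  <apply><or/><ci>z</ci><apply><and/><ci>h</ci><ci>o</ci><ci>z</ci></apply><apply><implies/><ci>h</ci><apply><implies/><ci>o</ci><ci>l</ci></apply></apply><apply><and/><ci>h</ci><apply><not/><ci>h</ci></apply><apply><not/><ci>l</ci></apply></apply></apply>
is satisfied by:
  {z: True, l: True, h: False, o: False}
  {z: True, h: False, l: False, o: False}
  {l: True, z: False, h: False, o: False}
  {z: False, h: False, l: False, o: False}
  {o: True, z: True, l: True, h: False}
  {o: True, z: True, h: False, l: False}
  {o: True, l: True, z: False, h: False}
  {o: True, z: False, h: False, l: False}
  {z: True, h: True, l: True, o: False}
  {z: True, h: True, o: False, l: False}
  {h: True, l: True, o: False, z: False}
  {h: True, o: False, l: False, z: False}
  {z: True, h: True, o: True, l: True}
  {z: True, h: True, o: True, l: False}
  {h: True, o: True, l: True, z: False}


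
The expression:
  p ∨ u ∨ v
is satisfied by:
  {u: True, v: True, p: True}
  {u: True, v: True, p: False}
  {u: True, p: True, v: False}
  {u: True, p: False, v: False}
  {v: True, p: True, u: False}
  {v: True, p: False, u: False}
  {p: True, v: False, u: False}


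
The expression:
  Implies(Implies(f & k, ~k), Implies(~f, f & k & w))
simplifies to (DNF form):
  f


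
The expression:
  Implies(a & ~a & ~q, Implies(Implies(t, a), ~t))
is always true.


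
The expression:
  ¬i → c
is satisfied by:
  {i: True, c: True}
  {i: True, c: False}
  {c: True, i: False}


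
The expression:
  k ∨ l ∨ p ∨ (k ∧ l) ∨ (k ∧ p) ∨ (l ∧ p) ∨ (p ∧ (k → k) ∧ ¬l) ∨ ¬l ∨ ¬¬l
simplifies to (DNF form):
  True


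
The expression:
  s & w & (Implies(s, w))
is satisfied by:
  {w: True, s: True}


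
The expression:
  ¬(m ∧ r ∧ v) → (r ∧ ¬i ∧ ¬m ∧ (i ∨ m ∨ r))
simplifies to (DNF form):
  (m ∧ r ∧ v) ∨ (m ∧ r ∧ ¬m) ∨ (r ∧ v ∧ ¬i) ∨ (r ∧ ¬i ∧ ¬m)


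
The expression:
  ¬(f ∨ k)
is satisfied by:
  {f: False, k: False}


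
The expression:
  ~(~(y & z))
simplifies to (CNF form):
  y & z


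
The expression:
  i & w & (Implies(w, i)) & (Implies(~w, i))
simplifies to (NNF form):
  i & w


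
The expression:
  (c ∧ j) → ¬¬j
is always true.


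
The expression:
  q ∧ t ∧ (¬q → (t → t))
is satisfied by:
  {t: True, q: True}


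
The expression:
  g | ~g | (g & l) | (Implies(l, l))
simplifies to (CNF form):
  True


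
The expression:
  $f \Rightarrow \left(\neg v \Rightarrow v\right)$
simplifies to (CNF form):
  $v \vee \neg f$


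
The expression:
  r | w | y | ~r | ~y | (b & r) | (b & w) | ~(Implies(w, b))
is always true.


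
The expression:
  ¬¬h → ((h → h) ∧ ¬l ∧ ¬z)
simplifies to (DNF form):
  (¬l ∧ ¬z) ∨ ¬h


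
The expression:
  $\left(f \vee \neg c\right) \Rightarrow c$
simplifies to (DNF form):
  $c$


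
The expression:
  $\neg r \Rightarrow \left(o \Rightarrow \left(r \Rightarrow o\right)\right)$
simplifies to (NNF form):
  $\text{True}$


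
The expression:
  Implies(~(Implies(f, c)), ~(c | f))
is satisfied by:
  {c: True, f: False}
  {f: False, c: False}
  {f: True, c: True}


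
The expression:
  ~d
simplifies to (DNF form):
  ~d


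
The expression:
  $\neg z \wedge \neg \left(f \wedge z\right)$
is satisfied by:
  {z: False}


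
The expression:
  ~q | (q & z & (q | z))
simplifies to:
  z | ~q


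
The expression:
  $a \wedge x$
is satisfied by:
  {a: True, x: True}


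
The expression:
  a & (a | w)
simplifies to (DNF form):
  a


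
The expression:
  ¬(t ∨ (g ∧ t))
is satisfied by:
  {t: False}


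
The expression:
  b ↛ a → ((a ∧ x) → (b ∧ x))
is always true.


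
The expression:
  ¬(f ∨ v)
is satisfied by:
  {v: False, f: False}


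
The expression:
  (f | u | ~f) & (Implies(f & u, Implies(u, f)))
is always true.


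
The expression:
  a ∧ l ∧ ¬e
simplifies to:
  a ∧ l ∧ ¬e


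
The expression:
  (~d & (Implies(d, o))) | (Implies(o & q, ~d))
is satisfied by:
  {o: False, q: False, d: False}
  {d: True, o: False, q: False}
  {q: True, o: False, d: False}
  {d: True, q: True, o: False}
  {o: True, d: False, q: False}
  {d: True, o: True, q: False}
  {q: True, o: True, d: False}


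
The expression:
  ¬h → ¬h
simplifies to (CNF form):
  True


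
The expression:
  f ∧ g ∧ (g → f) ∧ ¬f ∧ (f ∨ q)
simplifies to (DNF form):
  False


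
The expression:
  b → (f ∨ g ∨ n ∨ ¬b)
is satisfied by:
  {n: True, g: True, f: True, b: False}
  {n: True, g: True, f: False, b: False}
  {n: True, f: True, g: False, b: False}
  {n: True, f: False, g: False, b: False}
  {g: True, f: True, n: False, b: False}
  {g: True, n: False, f: False, b: False}
  {g: False, f: True, n: False, b: False}
  {g: False, n: False, f: False, b: False}
  {n: True, b: True, g: True, f: True}
  {n: True, b: True, g: True, f: False}
  {n: True, b: True, f: True, g: False}
  {n: True, b: True, f: False, g: False}
  {b: True, g: True, f: True, n: False}
  {b: True, g: True, f: False, n: False}
  {b: True, f: True, g: False, n: False}


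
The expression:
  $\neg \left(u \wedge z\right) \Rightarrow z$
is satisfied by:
  {z: True}


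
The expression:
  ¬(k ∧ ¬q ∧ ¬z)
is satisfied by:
  {q: True, z: True, k: False}
  {q: True, k: False, z: False}
  {z: True, k: False, q: False}
  {z: False, k: False, q: False}
  {q: True, z: True, k: True}
  {q: True, k: True, z: False}
  {z: True, k: True, q: False}


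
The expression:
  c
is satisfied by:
  {c: True}


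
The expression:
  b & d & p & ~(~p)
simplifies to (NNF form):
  b & d & p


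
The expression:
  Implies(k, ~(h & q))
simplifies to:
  ~h | ~k | ~q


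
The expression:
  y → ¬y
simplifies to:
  ¬y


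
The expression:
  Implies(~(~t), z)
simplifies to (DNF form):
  z | ~t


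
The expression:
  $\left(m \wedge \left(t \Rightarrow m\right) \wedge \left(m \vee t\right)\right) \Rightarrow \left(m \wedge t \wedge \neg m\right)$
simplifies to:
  $\neg m$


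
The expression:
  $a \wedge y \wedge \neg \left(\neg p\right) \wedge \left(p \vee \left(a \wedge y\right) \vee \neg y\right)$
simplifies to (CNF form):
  $a \wedge p \wedge y$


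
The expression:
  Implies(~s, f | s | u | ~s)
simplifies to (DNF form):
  True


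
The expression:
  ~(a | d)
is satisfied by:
  {d: False, a: False}


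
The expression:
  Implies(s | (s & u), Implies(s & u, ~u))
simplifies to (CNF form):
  ~s | ~u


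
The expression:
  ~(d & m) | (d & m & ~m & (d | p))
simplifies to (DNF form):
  ~d | ~m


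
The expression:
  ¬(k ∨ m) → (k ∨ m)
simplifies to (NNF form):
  k ∨ m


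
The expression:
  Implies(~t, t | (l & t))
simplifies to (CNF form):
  t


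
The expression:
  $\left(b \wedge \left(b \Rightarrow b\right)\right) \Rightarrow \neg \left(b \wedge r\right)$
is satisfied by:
  {b: False, r: False}
  {r: True, b: False}
  {b: True, r: False}


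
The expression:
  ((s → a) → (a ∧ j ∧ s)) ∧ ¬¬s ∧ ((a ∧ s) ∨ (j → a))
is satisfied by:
  {s: True, j: False, a: False}
  {a: True, j: True, s: True}


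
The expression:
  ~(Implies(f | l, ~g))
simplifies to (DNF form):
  (f & g) | (g & l)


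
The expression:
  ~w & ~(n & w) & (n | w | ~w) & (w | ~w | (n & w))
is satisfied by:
  {w: False}


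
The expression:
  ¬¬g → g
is always true.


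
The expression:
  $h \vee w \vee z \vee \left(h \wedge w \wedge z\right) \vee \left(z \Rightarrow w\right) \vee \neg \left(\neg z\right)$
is always true.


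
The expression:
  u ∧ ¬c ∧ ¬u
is never true.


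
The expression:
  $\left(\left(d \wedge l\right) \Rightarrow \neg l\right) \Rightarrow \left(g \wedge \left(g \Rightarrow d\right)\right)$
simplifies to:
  $d \wedge \left(g \vee l\right)$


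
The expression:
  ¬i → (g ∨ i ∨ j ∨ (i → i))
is always true.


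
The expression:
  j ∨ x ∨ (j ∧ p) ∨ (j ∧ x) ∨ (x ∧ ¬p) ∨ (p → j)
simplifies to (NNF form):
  j ∨ x ∨ ¬p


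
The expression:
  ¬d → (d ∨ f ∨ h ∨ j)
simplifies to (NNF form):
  d ∨ f ∨ h ∨ j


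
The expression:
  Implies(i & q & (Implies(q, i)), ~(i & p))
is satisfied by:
  {p: False, q: False, i: False}
  {i: True, p: False, q: False}
  {q: True, p: False, i: False}
  {i: True, q: True, p: False}
  {p: True, i: False, q: False}
  {i: True, p: True, q: False}
  {q: True, p: True, i: False}


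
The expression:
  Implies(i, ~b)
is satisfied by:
  {b: False, i: False}
  {i: True, b: False}
  {b: True, i: False}


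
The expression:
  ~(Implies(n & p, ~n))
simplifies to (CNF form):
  n & p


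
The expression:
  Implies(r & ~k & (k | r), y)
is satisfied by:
  {y: True, k: True, r: False}
  {y: True, k: False, r: False}
  {k: True, y: False, r: False}
  {y: False, k: False, r: False}
  {r: True, y: True, k: True}
  {r: True, y: True, k: False}
  {r: True, k: True, y: False}


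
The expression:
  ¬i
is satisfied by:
  {i: False}


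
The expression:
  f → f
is always true.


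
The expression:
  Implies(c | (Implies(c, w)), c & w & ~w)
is never true.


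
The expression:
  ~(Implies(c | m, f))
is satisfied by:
  {c: True, m: True, f: False}
  {c: True, m: False, f: False}
  {m: True, c: False, f: False}


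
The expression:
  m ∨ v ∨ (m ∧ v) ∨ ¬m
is always true.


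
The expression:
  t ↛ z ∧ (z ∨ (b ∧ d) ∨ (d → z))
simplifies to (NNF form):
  t ∧ ¬z ∧ (b ∨ ¬d)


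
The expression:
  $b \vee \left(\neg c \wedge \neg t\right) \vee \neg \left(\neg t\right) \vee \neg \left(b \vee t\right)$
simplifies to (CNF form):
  $\text{True}$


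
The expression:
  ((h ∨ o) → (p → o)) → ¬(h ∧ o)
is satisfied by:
  {h: False, o: False}
  {o: True, h: False}
  {h: True, o: False}


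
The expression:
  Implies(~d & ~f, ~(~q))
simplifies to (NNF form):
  d | f | q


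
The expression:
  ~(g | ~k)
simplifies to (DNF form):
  k & ~g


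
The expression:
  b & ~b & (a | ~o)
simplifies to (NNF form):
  False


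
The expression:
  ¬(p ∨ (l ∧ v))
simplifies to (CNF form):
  ¬p ∧ (¬l ∨ ¬v)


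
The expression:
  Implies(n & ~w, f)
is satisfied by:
  {w: True, f: True, n: False}
  {w: True, f: False, n: False}
  {f: True, w: False, n: False}
  {w: False, f: False, n: False}
  {n: True, w: True, f: True}
  {n: True, w: True, f: False}
  {n: True, f: True, w: False}


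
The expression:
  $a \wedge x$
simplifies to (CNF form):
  $a \wedge x$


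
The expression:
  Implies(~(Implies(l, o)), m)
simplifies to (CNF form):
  m | o | ~l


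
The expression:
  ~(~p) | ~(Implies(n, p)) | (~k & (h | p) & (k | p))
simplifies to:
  n | p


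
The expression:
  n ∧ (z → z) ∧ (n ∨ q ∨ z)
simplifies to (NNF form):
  n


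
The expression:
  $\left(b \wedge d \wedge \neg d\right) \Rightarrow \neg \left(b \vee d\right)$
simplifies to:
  $\text{True}$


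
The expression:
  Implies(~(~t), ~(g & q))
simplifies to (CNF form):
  ~g | ~q | ~t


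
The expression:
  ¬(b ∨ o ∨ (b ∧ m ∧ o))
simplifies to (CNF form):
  ¬b ∧ ¬o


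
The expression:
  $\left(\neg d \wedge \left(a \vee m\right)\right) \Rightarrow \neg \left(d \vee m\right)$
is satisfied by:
  {d: True, m: False}
  {m: False, d: False}
  {m: True, d: True}


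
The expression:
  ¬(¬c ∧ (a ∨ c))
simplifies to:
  c ∨ ¬a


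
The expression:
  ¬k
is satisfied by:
  {k: False}


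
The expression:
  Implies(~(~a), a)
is always true.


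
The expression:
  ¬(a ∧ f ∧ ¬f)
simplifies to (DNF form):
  True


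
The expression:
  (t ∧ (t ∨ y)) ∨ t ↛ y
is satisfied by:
  {t: True}


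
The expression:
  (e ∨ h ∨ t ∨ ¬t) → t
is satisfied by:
  {t: True}


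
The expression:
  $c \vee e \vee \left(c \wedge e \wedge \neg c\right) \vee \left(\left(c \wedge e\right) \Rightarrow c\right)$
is always true.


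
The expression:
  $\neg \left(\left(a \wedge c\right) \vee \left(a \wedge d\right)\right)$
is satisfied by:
  {c: False, a: False, d: False}
  {d: True, c: False, a: False}
  {c: True, d: False, a: False}
  {d: True, c: True, a: False}
  {a: True, d: False, c: False}


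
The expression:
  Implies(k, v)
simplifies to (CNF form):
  v | ~k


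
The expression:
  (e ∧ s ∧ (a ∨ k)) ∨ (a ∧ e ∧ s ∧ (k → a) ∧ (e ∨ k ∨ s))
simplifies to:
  e ∧ s ∧ (a ∨ k)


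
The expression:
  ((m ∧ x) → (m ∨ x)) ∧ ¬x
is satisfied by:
  {x: False}


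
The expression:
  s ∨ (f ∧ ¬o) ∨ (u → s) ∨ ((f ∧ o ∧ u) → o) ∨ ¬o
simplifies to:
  True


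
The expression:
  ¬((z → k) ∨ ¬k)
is never true.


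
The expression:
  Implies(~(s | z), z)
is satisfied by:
  {z: True, s: True}
  {z: True, s: False}
  {s: True, z: False}


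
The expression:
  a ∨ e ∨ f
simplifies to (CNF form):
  a ∨ e ∨ f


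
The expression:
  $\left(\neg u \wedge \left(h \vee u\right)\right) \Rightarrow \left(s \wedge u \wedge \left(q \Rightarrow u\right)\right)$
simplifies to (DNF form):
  $u \vee \neg h$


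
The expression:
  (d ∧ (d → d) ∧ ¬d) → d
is always true.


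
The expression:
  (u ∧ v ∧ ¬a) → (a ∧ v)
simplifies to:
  a ∨ ¬u ∨ ¬v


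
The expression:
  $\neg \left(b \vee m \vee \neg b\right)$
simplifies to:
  $\text{False}$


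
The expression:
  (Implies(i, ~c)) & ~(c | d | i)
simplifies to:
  ~c & ~d & ~i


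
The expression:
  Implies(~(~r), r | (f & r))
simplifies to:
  True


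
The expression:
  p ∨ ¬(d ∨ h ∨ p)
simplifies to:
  p ∨ (¬d ∧ ¬h)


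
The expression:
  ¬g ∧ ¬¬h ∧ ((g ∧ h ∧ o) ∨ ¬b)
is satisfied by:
  {h: True, g: False, b: False}


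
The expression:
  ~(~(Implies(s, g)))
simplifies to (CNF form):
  g | ~s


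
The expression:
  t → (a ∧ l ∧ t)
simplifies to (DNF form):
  (a ∧ l) ∨ ¬t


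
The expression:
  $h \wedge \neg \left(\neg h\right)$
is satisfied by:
  {h: True}


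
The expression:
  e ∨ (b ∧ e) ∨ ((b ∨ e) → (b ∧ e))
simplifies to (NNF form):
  e ∨ ¬b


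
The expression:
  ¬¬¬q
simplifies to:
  ¬q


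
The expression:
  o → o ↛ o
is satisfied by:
  {o: False}


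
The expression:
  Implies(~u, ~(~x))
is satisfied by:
  {x: True, u: True}
  {x: True, u: False}
  {u: True, x: False}


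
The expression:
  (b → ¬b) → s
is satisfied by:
  {b: True, s: True}
  {b: True, s: False}
  {s: True, b: False}


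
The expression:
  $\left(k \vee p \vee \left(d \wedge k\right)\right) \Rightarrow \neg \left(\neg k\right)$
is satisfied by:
  {k: True, p: False}
  {p: False, k: False}
  {p: True, k: True}


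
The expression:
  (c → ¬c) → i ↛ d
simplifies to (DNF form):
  c ∨ (i ∧ ¬d)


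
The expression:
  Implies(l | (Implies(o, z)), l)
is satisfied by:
  {o: True, l: True, z: False}
  {l: True, z: False, o: False}
  {o: True, l: True, z: True}
  {l: True, z: True, o: False}
  {o: True, z: False, l: False}


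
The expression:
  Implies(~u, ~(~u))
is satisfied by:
  {u: True}


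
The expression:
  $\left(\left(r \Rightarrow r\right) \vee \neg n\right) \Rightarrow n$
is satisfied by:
  {n: True}


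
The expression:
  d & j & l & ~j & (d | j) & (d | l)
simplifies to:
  False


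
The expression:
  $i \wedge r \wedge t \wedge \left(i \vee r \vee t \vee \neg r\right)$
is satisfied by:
  {t: True, i: True, r: True}


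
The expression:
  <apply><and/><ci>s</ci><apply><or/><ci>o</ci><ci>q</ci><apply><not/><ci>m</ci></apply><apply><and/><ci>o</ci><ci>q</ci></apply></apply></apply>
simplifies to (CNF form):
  <apply><and/><ci>s</ci><apply><or/><ci>o</ci><ci>q</ci><apply><not/><ci>m</ci></apply></apply></apply>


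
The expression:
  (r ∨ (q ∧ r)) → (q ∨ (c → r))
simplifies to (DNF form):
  True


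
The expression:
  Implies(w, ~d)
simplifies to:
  ~d | ~w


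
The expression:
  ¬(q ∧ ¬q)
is always true.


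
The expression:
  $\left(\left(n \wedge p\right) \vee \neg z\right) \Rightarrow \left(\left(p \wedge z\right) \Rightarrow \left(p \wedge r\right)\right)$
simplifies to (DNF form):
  $r \vee \neg n \vee \neg p \vee \neg z$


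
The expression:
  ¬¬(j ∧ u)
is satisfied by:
  {j: True, u: True}


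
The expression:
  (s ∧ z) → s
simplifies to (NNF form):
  True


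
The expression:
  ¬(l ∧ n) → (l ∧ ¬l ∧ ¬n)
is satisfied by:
  {n: True, l: True}


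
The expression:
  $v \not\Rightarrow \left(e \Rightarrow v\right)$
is never true.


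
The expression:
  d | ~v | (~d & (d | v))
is always true.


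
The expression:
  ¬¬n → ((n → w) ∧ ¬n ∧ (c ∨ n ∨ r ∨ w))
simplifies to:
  ¬n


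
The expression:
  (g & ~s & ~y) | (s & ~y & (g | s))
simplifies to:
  ~y & (g | s)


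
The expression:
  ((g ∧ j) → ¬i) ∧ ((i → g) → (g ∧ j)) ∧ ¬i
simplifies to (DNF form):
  g ∧ j ∧ ¬i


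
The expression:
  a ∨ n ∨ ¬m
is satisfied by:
  {n: True, a: True, m: False}
  {n: True, m: False, a: False}
  {a: True, m: False, n: False}
  {a: False, m: False, n: False}
  {n: True, a: True, m: True}
  {n: True, m: True, a: False}
  {a: True, m: True, n: False}


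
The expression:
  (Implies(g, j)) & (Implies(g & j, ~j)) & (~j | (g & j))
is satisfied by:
  {g: False, j: False}


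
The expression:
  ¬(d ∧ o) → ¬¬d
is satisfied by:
  {d: True}


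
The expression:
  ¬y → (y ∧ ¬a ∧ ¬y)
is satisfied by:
  {y: True}


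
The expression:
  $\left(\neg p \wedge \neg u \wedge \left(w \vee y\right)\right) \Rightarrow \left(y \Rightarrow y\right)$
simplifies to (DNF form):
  $\text{True}$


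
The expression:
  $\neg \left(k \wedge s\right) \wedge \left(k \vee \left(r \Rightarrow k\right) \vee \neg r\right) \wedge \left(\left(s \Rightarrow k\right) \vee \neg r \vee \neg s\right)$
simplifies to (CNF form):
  $\left(k \vee \neg k\right) \wedge \left(k \vee \neg r\right) \wedge \left(\neg k \vee \neg s\right) \wedge \left(\neg r \vee \neg s\right)$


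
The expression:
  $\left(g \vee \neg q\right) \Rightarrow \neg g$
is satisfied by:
  {g: False}


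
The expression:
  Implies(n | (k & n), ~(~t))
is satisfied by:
  {t: True, n: False}
  {n: False, t: False}
  {n: True, t: True}


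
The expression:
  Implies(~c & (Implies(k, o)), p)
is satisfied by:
  {k: True, c: True, p: True, o: False}
  {c: True, p: True, o: False, k: False}
  {k: True, c: True, p: True, o: True}
  {c: True, p: True, o: True, k: False}
  {c: True, k: True, o: False, p: False}
  {c: True, o: False, p: False, k: False}
  {c: True, k: True, o: True, p: False}
  {c: True, o: True, p: False, k: False}
  {k: True, p: True, o: False, c: False}
  {p: True, k: False, o: False, c: False}
  {k: True, p: True, o: True, c: False}
  {p: True, o: True, k: False, c: False}
  {k: True, o: False, p: False, c: False}


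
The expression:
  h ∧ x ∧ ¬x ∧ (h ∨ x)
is never true.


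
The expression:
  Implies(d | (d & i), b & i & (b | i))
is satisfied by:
  {i: True, b: True, d: False}
  {i: True, b: False, d: False}
  {b: True, i: False, d: False}
  {i: False, b: False, d: False}
  {i: True, d: True, b: True}


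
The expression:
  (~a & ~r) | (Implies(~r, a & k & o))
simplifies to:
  r | ~a | (k & o)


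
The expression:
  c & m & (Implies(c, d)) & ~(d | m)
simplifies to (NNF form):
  False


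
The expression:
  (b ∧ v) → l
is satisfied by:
  {l: True, v: False, b: False}
  {v: False, b: False, l: False}
  {b: True, l: True, v: False}
  {b: True, v: False, l: False}
  {l: True, v: True, b: False}
  {v: True, l: False, b: False}
  {b: True, v: True, l: True}


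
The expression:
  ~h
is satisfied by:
  {h: False}


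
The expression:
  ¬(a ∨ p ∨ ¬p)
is never true.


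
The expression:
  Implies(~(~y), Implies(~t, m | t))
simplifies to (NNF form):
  m | t | ~y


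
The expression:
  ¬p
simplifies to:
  ¬p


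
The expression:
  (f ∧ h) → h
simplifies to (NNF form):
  True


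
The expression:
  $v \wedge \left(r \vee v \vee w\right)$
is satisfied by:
  {v: True}


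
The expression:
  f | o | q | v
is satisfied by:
  {q: True, v: True, f: True, o: True}
  {q: True, v: True, f: True, o: False}
  {q: True, v: True, o: True, f: False}
  {q: True, v: True, o: False, f: False}
  {q: True, f: True, o: True, v: False}
  {q: True, f: True, o: False, v: False}
  {q: True, f: False, o: True, v: False}
  {q: True, f: False, o: False, v: False}
  {v: True, f: True, o: True, q: False}
  {v: True, f: True, o: False, q: False}
  {v: True, o: True, f: False, q: False}
  {v: True, o: False, f: False, q: False}
  {f: True, o: True, v: False, q: False}
  {f: True, v: False, o: False, q: False}
  {o: True, v: False, f: False, q: False}


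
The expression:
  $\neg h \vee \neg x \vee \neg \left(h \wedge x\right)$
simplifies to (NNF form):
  $\neg h \vee \neg x$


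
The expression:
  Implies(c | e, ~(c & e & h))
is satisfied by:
  {h: False, c: False, e: False}
  {e: True, h: False, c: False}
  {c: True, h: False, e: False}
  {e: True, c: True, h: False}
  {h: True, e: False, c: False}
  {e: True, h: True, c: False}
  {c: True, h: True, e: False}


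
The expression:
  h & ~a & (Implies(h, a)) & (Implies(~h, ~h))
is never true.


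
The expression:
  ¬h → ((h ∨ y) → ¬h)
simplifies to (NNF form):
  True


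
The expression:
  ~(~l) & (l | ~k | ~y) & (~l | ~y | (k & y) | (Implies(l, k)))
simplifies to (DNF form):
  (k & l) | (l & ~y)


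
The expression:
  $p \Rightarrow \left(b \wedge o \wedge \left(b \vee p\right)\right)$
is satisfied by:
  {o: True, b: True, p: False}
  {o: True, b: False, p: False}
  {b: True, o: False, p: False}
  {o: False, b: False, p: False}
  {o: True, p: True, b: True}


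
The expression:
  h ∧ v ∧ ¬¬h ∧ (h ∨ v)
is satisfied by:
  {h: True, v: True}


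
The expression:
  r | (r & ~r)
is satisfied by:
  {r: True}


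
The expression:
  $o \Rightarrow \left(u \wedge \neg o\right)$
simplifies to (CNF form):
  $\neg o$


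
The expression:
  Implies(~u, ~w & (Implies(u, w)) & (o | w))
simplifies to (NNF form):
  u | (o & ~w)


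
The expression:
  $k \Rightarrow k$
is always true.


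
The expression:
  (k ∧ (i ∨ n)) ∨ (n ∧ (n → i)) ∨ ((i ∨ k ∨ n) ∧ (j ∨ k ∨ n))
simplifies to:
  k ∨ n ∨ (i ∧ j)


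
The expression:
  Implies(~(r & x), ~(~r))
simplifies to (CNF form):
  r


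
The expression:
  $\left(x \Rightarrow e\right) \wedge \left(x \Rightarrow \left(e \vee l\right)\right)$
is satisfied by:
  {e: True, x: False}
  {x: False, e: False}
  {x: True, e: True}


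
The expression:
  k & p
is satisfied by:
  {p: True, k: True}


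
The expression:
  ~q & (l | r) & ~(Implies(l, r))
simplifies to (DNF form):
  l & ~q & ~r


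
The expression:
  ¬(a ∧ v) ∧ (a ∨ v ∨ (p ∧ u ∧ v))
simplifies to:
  (a ∧ ¬v) ∨ (v ∧ ¬a)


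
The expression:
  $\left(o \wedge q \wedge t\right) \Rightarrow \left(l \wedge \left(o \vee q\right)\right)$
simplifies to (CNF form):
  $l \vee \neg o \vee \neg q \vee \neg t$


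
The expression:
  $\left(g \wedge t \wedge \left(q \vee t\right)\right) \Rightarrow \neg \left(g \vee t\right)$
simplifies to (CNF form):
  $\neg g \vee \neg t$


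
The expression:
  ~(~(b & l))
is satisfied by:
  {b: True, l: True}


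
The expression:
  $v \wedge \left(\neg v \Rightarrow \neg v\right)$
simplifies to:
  $v$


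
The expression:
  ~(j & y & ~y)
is always true.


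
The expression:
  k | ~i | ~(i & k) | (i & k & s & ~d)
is always true.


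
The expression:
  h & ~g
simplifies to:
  h & ~g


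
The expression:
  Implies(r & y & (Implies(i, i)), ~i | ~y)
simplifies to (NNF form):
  ~i | ~r | ~y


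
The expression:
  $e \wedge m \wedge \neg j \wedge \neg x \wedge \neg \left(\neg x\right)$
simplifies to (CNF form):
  $\text{False}$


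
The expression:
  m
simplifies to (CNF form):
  m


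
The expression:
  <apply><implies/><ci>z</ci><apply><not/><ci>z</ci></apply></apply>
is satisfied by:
  {z: False}


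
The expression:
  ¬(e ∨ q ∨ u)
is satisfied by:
  {q: False, u: False, e: False}


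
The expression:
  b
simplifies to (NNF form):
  b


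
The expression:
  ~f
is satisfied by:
  {f: False}


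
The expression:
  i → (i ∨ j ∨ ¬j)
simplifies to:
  True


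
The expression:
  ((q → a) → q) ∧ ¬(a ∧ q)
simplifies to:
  q ∧ ¬a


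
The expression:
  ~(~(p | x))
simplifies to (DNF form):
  p | x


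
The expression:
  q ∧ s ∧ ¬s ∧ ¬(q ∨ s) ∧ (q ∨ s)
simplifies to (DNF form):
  False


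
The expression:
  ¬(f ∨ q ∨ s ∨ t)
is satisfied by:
  {q: False, t: False, f: False, s: False}


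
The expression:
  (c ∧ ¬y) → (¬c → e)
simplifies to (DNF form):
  True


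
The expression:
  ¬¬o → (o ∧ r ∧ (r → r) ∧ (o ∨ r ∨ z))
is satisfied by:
  {r: True, o: False}
  {o: False, r: False}
  {o: True, r: True}


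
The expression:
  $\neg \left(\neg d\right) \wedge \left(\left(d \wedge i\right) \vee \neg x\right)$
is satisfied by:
  {i: True, d: True, x: False}
  {d: True, x: False, i: False}
  {i: True, x: True, d: True}


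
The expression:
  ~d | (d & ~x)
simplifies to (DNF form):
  ~d | ~x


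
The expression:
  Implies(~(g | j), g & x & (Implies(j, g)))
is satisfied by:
  {g: True, j: True}
  {g: True, j: False}
  {j: True, g: False}


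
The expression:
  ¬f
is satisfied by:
  {f: False}


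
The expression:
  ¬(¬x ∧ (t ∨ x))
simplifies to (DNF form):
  x ∨ ¬t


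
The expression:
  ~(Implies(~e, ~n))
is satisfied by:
  {n: True, e: False}


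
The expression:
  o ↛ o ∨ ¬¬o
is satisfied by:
  {o: True}


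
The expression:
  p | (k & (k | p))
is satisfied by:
  {k: True, p: True}
  {k: True, p: False}
  {p: True, k: False}


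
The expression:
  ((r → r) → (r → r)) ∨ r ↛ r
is always true.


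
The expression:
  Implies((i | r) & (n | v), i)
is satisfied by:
  {i: True, v: False, n: False, r: False}
  {i: True, n: True, v: False, r: False}
  {i: True, v: True, n: False, r: False}
  {i: True, n: True, v: True, r: False}
  {i: False, v: False, n: False, r: False}
  {n: True, i: False, v: False, r: False}
  {v: True, i: False, n: False, r: False}
  {n: True, v: True, i: False, r: False}
  {r: True, i: True, v: False, n: False}
  {r: True, n: True, i: True, v: False}
  {r: True, i: True, v: True, n: False}
  {r: True, n: True, i: True, v: True}
  {r: True, i: False, v: False, n: False}


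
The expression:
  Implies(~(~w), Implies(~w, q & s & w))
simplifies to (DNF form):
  True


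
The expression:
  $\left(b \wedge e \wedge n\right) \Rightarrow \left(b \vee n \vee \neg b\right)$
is always true.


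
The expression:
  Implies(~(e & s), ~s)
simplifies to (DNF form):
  e | ~s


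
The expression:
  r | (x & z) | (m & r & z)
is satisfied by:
  {r: True, x: True, z: True}
  {r: True, x: True, z: False}
  {r: True, z: True, x: False}
  {r: True, z: False, x: False}
  {x: True, z: True, r: False}


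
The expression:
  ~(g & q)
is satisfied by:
  {g: False, q: False}
  {q: True, g: False}
  {g: True, q: False}


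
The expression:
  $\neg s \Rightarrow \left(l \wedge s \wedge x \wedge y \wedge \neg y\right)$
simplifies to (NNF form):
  $s$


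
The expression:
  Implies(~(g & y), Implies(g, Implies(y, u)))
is always true.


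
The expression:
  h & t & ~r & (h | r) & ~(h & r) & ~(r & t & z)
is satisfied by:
  {t: True, h: True, r: False}


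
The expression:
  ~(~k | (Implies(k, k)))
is never true.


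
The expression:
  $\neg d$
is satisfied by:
  {d: False}


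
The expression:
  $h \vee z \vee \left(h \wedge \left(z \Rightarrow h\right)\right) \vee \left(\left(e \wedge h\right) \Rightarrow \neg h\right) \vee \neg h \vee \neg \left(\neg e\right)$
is always true.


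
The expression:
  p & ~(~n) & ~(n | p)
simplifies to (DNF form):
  False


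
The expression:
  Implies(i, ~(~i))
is always true.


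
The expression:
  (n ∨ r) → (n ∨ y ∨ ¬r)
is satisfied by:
  {y: True, n: True, r: False}
  {y: True, n: False, r: False}
  {n: True, y: False, r: False}
  {y: False, n: False, r: False}
  {r: True, y: True, n: True}
  {r: True, y: True, n: False}
  {r: True, n: True, y: False}


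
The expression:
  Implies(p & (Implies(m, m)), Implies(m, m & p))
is always true.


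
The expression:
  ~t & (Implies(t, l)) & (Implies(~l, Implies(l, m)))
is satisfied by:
  {t: False}


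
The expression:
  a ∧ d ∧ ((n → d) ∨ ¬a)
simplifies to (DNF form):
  a ∧ d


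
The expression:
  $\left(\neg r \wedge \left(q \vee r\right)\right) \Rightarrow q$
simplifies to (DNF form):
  $\text{True}$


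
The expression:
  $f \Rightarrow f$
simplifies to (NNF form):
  $\text{True}$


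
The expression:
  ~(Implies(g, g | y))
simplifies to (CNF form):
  False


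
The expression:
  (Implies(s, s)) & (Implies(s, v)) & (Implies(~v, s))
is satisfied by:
  {v: True}


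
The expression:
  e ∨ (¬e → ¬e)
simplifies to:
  True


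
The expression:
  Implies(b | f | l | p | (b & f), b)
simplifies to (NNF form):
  b | (~f & ~l & ~p)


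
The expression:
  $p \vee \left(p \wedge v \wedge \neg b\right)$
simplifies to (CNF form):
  $p$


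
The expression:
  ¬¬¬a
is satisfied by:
  {a: False}


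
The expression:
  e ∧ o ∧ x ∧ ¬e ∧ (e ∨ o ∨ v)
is never true.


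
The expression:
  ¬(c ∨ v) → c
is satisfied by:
  {c: True, v: True}
  {c: True, v: False}
  {v: True, c: False}


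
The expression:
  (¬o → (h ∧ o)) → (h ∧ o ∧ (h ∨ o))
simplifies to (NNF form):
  h ∨ ¬o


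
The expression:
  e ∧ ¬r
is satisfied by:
  {e: True, r: False}


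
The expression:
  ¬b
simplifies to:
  ¬b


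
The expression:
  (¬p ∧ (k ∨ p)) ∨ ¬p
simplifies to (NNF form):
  ¬p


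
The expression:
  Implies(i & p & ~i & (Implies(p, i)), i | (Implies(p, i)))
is always true.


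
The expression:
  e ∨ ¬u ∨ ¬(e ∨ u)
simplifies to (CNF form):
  e ∨ ¬u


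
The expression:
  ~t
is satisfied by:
  {t: False}


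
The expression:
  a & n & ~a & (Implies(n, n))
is never true.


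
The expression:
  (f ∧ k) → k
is always true.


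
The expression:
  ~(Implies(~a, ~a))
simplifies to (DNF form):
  False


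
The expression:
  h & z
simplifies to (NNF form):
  h & z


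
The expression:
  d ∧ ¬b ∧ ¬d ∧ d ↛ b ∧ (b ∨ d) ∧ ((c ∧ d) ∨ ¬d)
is never true.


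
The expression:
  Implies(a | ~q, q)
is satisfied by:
  {q: True}


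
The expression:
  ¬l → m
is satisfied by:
  {m: True, l: True}
  {m: True, l: False}
  {l: True, m: False}


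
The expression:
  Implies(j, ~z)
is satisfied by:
  {z: False, j: False}
  {j: True, z: False}
  {z: True, j: False}


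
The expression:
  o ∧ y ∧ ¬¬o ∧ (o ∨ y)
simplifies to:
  o ∧ y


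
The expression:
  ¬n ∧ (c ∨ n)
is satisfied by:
  {c: True, n: False}


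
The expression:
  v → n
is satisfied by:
  {n: True, v: False}
  {v: False, n: False}
  {v: True, n: True}


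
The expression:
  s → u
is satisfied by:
  {u: True, s: False}
  {s: False, u: False}
  {s: True, u: True}


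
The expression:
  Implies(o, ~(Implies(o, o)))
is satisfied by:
  {o: False}
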